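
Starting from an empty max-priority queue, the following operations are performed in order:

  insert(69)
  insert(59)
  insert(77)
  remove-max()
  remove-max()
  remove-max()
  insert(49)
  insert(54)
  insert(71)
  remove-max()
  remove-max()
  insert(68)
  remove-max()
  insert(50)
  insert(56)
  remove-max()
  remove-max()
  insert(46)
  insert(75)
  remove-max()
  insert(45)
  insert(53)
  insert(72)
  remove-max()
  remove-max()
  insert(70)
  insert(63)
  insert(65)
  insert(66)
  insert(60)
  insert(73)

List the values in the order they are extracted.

insert 69 → {69}
insert 59 → {69, 59}
insert 77 → {77, 69, 59}
remove-max → 77; now {69, 59}
remove-max → 69; now {59}
remove-max → 59; now {}
insert 49 → {49}
insert 54 → {54, 49}
insert 71 → {71, 54, 49}
remove-max → 71; now {54, 49}
remove-max → 54; now {49}
insert 68 → {68, 49}
remove-max → 68; now {49}
insert 50 → {50, 49}
insert 56 → {56, 50, 49}
remove-max → 56; now {50, 49}
remove-max → 50; now {49}
insert 46 → {49, 46}
insert 75 → {75, 49, 46}
remove-max → 75; now {49, 46}
insert 45 → {49, 46, 45}
insert 53 → {53, 49, 46, 45}
insert 72 → {72, 53, 49, 46, 45}
remove-max → 72; now {53, 49, 46, 45}
remove-max → 53; now {49, 46, 45}
insert 70 → {70, 49, 46, 45}
insert 63 → {70, 63, 49, 46, 45}
insert 65 → {70, 65, 63, 49, 46, 45}
insert 66 → {70, 66, 65, 63, 49, 46, 45}
insert 60 → {70, 66, 65, 63, 60, 49, 46, 45}
insert 73 → {73, 70, 66, 65, 63, 60, 49, 46, 45}

[77, 69, 59, 71, 54, 68, 56, 50, 75, 72, 53]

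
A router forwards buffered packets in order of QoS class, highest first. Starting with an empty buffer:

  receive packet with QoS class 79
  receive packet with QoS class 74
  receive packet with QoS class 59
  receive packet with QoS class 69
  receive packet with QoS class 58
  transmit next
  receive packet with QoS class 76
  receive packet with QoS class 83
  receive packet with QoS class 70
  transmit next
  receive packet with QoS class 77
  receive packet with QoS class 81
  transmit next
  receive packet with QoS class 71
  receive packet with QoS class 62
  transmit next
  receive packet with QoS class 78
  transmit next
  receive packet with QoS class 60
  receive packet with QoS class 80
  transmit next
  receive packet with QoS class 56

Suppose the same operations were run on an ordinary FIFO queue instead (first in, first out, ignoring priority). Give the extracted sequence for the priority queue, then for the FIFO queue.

insert 79 → {79}
insert 74 → {79, 74}
insert 59 → {79, 74, 59}
insert 69 → {79, 74, 69, 59}
insert 58 → {79, 74, 69, 59, 58}
transmit next → 79; now {74, 69, 59, 58}
insert 76 → {76, 74, 69, 59, 58}
insert 83 → {83, 76, 74, 69, 59, 58}
insert 70 → {83, 76, 74, 70, 69, 59, 58}
transmit next → 83; now {76, 74, 70, 69, 59, 58}
insert 77 → {77, 76, 74, 70, 69, 59, 58}
insert 81 → {81, 77, 76, 74, 70, 69, 59, 58}
transmit next → 81; now {77, 76, 74, 70, 69, 59, 58}
insert 71 → {77, 76, 74, 71, 70, 69, 59, 58}
insert 62 → {77, 76, 74, 71, 70, 69, 62, 59, 58}
transmit next → 77; now {76, 74, 71, 70, 69, 62, 59, 58}
insert 78 → {78, 76, 74, 71, 70, 69, 62, 59, 58}
transmit next → 78; now {76, 74, 71, 70, 69, 62, 59, 58}
insert 60 → {76, 74, 71, 70, 69, 62, 60, 59, 58}
insert 80 → {80, 76, 74, 71, 70, 69, 62, 60, 59, 58}
transmit next → 80; now {76, 74, 71, 70, 69, 62, 60, 59, 58}
insert 56 → {76, 74, 71, 70, 69, 62, 60, 59, 58, 56}

priority queue: 79, 83, 81, 77, 78, 80; FIFO queue: 79 → 74 → 59 → 69 → 58 → 76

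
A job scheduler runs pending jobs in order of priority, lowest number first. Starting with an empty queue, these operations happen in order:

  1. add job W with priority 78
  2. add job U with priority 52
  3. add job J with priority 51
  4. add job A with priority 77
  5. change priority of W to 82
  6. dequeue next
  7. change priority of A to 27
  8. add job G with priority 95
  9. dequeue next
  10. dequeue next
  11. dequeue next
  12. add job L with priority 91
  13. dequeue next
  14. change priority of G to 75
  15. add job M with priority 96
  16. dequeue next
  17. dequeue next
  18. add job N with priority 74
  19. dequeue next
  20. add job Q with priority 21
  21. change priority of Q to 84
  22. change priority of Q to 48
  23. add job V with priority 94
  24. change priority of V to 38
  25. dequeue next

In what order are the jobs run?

add W (priority 78) → {W:78}
add U (priority 52) → {U:52, W:78}
add J (priority 51) → {J:51, U:52, W:78}
add A (priority 77) → {J:51, U:52, A:77, W:78}
update W to priority 82 → {J:51, U:52, A:77, W:82}
dequeue next → J; now {U:52, A:77, W:82}
update A to priority 27 → {A:27, U:52, W:82}
add G (priority 95) → {A:27, U:52, W:82, G:95}
dequeue next → A; now {U:52, W:82, G:95}
dequeue next → U; now {W:82, G:95}
dequeue next → W; now {G:95}
add L (priority 91) → {L:91, G:95}
dequeue next → L; now {G:95}
update G to priority 75 → {G:75}
add M (priority 96) → {G:75, M:96}
dequeue next → G; now {M:96}
dequeue next → M; now {}
add N (priority 74) → {N:74}
dequeue next → N; now {}
add Q (priority 21) → {Q:21}
update Q to priority 84 → {Q:84}
update Q to priority 48 → {Q:48}
add V (priority 94) → {Q:48, V:94}
update V to priority 38 → {V:38, Q:48}
dequeue next → V; now {Q:48}

J, A, U, W, L, G, M, N, V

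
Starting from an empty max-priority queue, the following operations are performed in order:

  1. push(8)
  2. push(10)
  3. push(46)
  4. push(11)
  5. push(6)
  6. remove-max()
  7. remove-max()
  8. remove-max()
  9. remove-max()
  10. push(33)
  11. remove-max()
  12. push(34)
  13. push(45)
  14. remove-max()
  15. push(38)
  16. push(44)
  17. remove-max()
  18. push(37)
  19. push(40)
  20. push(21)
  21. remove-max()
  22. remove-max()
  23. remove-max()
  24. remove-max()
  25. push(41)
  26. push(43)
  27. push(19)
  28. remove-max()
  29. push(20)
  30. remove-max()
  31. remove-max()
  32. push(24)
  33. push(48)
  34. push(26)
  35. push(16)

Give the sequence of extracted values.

insert 8 → {8}
insert 10 → {10, 8}
insert 46 → {46, 10, 8}
insert 11 → {46, 11, 10, 8}
insert 6 → {46, 11, 10, 8, 6}
remove-max → 46; now {11, 10, 8, 6}
remove-max → 11; now {10, 8, 6}
remove-max → 10; now {8, 6}
remove-max → 8; now {6}
insert 33 → {33, 6}
remove-max → 33; now {6}
insert 34 → {34, 6}
insert 45 → {45, 34, 6}
remove-max → 45; now {34, 6}
insert 38 → {38, 34, 6}
insert 44 → {44, 38, 34, 6}
remove-max → 44; now {38, 34, 6}
insert 37 → {38, 37, 34, 6}
insert 40 → {40, 38, 37, 34, 6}
insert 21 → {40, 38, 37, 34, 21, 6}
remove-max → 40; now {38, 37, 34, 21, 6}
remove-max → 38; now {37, 34, 21, 6}
remove-max → 37; now {34, 21, 6}
remove-max → 34; now {21, 6}
insert 41 → {41, 21, 6}
insert 43 → {43, 41, 21, 6}
insert 19 → {43, 41, 21, 19, 6}
remove-max → 43; now {41, 21, 19, 6}
insert 20 → {41, 21, 20, 19, 6}
remove-max → 41; now {21, 20, 19, 6}
remove-max → 21; now {20, 19, 6}
insert 24 → {24, 20, 19, 6}
insert 48 → {48, 24, 20, 19, 6}
insert 26 → {48, 26, 24, 20, 19, 6}
insert 16 → {48, 26, 24, 20, 19, 16, 6}

46, 11, 10, 8, 33, 45, 44, 40, 38, 37, 34, 43, 41, 21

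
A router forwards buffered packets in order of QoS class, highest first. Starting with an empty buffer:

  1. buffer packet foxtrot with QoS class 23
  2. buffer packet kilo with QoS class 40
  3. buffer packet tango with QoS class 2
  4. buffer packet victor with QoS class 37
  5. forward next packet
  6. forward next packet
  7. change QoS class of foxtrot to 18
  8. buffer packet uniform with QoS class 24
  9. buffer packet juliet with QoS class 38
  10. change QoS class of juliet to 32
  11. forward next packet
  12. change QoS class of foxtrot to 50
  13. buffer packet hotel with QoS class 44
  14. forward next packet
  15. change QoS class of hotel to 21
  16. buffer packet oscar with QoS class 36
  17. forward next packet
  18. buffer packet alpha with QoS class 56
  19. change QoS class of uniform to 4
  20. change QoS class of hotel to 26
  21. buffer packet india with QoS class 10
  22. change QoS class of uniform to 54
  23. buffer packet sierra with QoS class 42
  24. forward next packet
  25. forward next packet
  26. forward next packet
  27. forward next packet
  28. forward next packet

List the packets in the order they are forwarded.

add foxtrot (QoS class 23) → {foxtrot:23}
add kilo (QoS class 40) → {kilo:40, foxtrot:23}
add tango (QoS class 2) → {kilo:40, foxtrot:23, tango:2}
add victor (QoS class 37) → {kilo:40, victor:37, foxtrot:23, tango:2}
forward next packet → kilo; now {victor:37, foxtrot:23, tango:2}
forward next packet → victor; now {foxtrot:23, tango:2}
update foxtrot to QoS class 18 → {foxtrot:18, tango:2}
add uniform (QoS class 24) → {uniform:24, foxtrot:18, tango:2}
add juliet (QoS class 38) → {juliet:38, uniform:24, foxtrot:18, tango:2}
update juliet to QoS class 32 → {juliet:32, uniform:24, foxtrot:18, tango:2}
forward next packet → juliet; now {uniform:24, foxtrot:18, tango:2}
update foxtrot to QoS class 50 → {foxtrot:50, uniform:24, tango:2}
add hotel (QoS class 44) → {foxtrot:50, hotel:44, uniform:24, tango:2}
forward next packet → foxtrot; now {hotel:44, uniform:24, tango:2}
update hotel to QoS class 21 → {uniform:24, hotel:21, tango:2}
add oscar (QoS class 36) → {oscar:36, uniform:24, hotel:21, tango:2}
forward next packet → oscar; now {uniform:24, hotel:21, tango:2}
add alpha (QoS class 56) → {alpha:56, uniform:24, hotel:21, tango:2}
update uniform to QoS class 4 → {alpha:56, hotel:21, uniform:4, tango:2}
update hotel to QoS class 26 → {alpha:56, hotel:26, uniform:4, tango:2}
add india (QoS class 10) → {alpha:56, hotel:26, india:10, uniform:4, tango:2}
update uniform to QoS class 54 → {alpha:56, uniform:54, hotel:26, india:10, tango:2}
add sierra (QoS class 42) → {alpha:56, uniform:54, sierra:42, hotel:26, india:10, tango:2}
forward next packet → alpha; now {uniform:54, sierra:42, hotel:26, india:10, tango:2}
forward next packet → uniform; now {sierra:42, hotel:26, india:10, tango:2}
forward next packet → sierra; now {hotel:26, india:10, tango:2}
forward next packet → hotel; now {india:10, tango:2}
forward next packet → india; now {tango:2}

kilo → victor → juliet → foxtrot → oscar → alpha → uniform → sierra → hotel → india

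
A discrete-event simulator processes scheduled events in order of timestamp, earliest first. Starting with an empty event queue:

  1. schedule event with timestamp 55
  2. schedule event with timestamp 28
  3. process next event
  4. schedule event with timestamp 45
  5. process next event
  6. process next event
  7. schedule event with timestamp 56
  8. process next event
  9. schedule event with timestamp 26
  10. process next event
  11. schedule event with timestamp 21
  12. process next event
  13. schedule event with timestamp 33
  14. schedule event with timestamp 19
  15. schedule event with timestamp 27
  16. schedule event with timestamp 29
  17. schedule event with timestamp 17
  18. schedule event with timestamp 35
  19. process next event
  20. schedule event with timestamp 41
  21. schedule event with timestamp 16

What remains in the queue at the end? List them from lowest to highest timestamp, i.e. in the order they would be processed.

insert 55 → {55}
insert 28 → {28, 55}
process next event → 28; now {55}
insert 45 → {45, 55}
process next event → 45; now {55}
process next event → 55; now {}
insert 56 → {56}
process next event → 56; now {}
insert 26 → {26}
process next event → 26; now {}
insert 21 → {21}
process next event → 21; now {}
insert 33 → {33}
insert 19 → {19, 33}
insert 27 → {19, 27, 33}
insert 29 → {19, 27, 29, 33}
insert 17 → {17, 19, 27, 29, 33}
insert 35 → {17, 19, 27, 29, 33, 35}
process next event → 17; now {19, 27, 29, 33, 35}
insert 41 → {19, 27, 29, 33, 35, 41}
insert 16 → {16, 19, 27, 29, 33, 35, 41}

[16, 19, 27, 29, 33, 35, 41]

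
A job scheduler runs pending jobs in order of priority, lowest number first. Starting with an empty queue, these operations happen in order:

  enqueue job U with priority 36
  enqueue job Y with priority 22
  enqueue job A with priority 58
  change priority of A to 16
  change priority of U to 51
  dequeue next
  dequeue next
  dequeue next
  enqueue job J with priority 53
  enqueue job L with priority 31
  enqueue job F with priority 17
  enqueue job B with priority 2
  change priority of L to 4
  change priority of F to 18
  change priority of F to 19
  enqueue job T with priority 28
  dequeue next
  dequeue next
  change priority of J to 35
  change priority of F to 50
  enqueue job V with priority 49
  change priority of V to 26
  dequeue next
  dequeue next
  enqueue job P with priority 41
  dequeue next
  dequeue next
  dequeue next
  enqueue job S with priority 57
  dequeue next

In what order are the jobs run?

add U (priority 36) → {U:36}
add Y (priority 22) → {Y:22, U:36}
add A (priority 58) → {Y:22, U:36, A:58}
update A to priority 16 → {A:16, Y:22, U:36}
update U to priority 51 → {A:16, Y:22, U:51}
dequeue next → A; now {Y:22, U:51}
dequeue next → Y; now {U:51}
dequeue next → U; now {}
add J (priority 53) → {J:53}
add L (priority 31) → {L:31, J:53}
add F (priority 17) → {F:17, L:31, J:53}
add B (priority 2) → {B:2, F:17, L:31, J:53}
update L to priority 4 → {B:2, L:4, F:17, J:53}
update F to priority 18 → {B:2, L:4, F:18, J:53}
update F to priority 19 → {B:2, L:4, F:19, J:53}
add T (priority 28) → {B:2, L:4, F:19, T:28, J:53}
dequeue next → B; now {L:4, F:19, T:28, J:53}
dequeue next → L; now {F:19, T:28, J:53}
update J to priority 35 → {F:19, T:28, J:35}
update F to priority 50 → {T:28, J:35, F:50}
add V (priority 49) → {T:28, J:35, V:49, F:50}
update V to priority 26 → {V:26, T:28, J:35, F:50}
dequeue next → V; now {T:28, J:35, F:50}
dequeue next → T; now {J:35, F:50}
add P (priority 41) → {J:35, P:41, F:50}
dequeue next → J; now {P:41, F:50}
dequeue next → P; now {F:50}
dequeue next → F; now {}
add S (priority 57) → {S:57}
dequeue next → S; now {}

A → Y → U → B → L → V → T → J → P → F → S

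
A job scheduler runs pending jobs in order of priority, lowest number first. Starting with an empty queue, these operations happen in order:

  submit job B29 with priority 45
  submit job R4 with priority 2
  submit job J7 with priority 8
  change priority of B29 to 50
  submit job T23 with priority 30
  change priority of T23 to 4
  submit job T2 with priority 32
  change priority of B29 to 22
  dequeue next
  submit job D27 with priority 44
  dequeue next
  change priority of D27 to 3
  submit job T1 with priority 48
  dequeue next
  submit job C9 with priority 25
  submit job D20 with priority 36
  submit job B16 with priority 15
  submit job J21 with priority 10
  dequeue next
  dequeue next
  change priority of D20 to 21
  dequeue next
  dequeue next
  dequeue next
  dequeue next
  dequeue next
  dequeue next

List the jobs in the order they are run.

R4 → T23 → D27 → J7 → J21 → B16 → D20 → B29 → C9 → T2 → T1

add B29 (priority 45) → {B29:45}
add R4 (priority 2) → {R4:2, B29:45}
add J7 (priority 8) → {R4:2, J7:8, B29:45}
update B29 to priority 50 → {R4:2, J7:8, B29:50}
add T23 (priority 30) → {R4:2, J7:8, T23:30, B29:50}
update T23 to priority 4 → {R4:2, T23:4, J7:8, B29:50}
add T2 (priority 32) → {R4:2, T23:4, J7:8, T2:32, B29:50}
update B29 to priority 22 → {R4:2, T23:4, J7:8, B29:22, T2:32}
dequeue next → R4; now {T23:4, J7:8, B29:22, T2:32}
add D27 (priority 44) → {T23:4, J7:8, B29:22, T2:32, D27:44}
dequeue next → T23; now {J7:8, B29:22, T2:32, D27:44}
update D27 to priority 3 → {D27:3, J7:8, B29:22, T2:32}
add T1 (priority 48) → {D27:3, J7:8, B29:22, T2:32, T1:48}
dequeue next → D27; now {J7:8, B29:22, T2:32, T1:48}
add C9 (priority 25) → {J7:8, B29:22, C9:25, T2:32, T1:48}
add D20 (priority 36) → {J7:8, B29:22, C9:25, T2:32, D20:36, T1:48}
add B16 (priority 15) → {J7:8, B16:15, B29:22, C9:25, T2:32, D20:36, T1:48}
add J21 (priority 10) → {J7:8, J21:10, B16:15, B29:22, C9:25, T2:32, D20:36, T1:48}
dequeue next → J7; now {J21:10, B16:15, B29:22, C9:25, T2:32, D20:36, T1:48}
dequeue next → J21; now {B16:15, B29:22, C9:25, T2:32, D20:36, T1:48}
update D20 to priority 21 → {B16:15, D20:21, B29:22, C9:25, T2:32, T1:48}
dequeue next → B16; now {D20:21, B29:22, C9:25, T2:32, T1:48}
dequeue next → D20; now {B29:22, C9:25, T2:32, T1:48}
dequeue next → B29; now {C9:25, T2:32, T1:48}
dequeue next → C9; now {T2:32, T1:48}
dequeue next → T2; now {T1:48}
dequeue next → T1; now {}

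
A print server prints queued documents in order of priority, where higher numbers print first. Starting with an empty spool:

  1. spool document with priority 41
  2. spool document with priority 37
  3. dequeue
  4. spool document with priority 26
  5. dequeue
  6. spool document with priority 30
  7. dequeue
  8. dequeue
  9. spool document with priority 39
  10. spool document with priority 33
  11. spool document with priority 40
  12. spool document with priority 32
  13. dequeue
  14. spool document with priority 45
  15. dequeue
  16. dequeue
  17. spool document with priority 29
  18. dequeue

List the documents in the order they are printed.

insert 41 → {41}
insert 37 → {41, 37}
dequeue → 41; now {37}
insert 26 → {37, 26}
dequeue → 37; now {26}
insert 30 → {30, 26}
dequeue → 30; now {26}
dequeue → 26; now {}
insert 39 → {39}
insert 33 → {39, 33}
insert 40 → {40, 39, 33}
insert 32 → {40, 39, 33, 32}
dequeue → 40; now {39, 33, 32}
insert 45 → {45, 39, 33, 32}
dequeue → 45; now {39, 33, 32}
dequeue → 39; now {33, 32}
insert 29 → {33, 32, 29}
dequeue → 33; now {32, 29}

41, 37, 30, 26, 40, 45, 39, 33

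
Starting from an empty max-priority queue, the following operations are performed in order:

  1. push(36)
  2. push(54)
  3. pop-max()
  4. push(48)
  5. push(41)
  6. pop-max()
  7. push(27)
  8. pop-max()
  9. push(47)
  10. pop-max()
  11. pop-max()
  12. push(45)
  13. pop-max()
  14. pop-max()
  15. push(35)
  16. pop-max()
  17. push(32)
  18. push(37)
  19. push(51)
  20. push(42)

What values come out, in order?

insert 36 → {36}
insert 54 → {54, 36}
pop-max → 54; now {36}
insert 48 → {48, 36}
insert 41 → {48, 41, 36}
pop-max → 48; now {41, 36}
insert 27 → {41, 36, 27}
pop-max → 41; now {36, 27}
insert 47 → {47, 36, 27}
pop-max → 47; now {36, 27}
pop-max → 36; now {27}
insert 45 → {45, 27}
pop-max → 45; now {27}
pop-max → 27; now {}
insert 35 → {35}
pop-max → 35; now {}
insert 32 → {32}
insert 37 → {37, 32}
insert 51 → {51, 37, 32}
insert 42 → {51, 42, 37, 32}

54, 48, 41, 47, 36, 45, 27, 35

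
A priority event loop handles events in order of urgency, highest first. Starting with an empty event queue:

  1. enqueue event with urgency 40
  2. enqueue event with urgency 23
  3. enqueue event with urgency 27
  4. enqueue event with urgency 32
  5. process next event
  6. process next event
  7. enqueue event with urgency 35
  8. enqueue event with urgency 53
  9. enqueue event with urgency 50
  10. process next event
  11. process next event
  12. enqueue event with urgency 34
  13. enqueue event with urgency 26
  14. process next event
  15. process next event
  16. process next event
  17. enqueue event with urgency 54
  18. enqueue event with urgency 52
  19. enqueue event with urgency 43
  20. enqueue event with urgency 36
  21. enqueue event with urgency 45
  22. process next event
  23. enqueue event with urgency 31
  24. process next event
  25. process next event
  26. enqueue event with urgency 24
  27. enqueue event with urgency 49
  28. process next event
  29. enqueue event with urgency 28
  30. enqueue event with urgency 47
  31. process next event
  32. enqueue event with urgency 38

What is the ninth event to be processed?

52

insert 40 → {40}
insert 23 → {40, 23}
insert 27 → {40, 27, 23}
insert 32 → {40, 32, 27, 23}
process next event → 40; now {32, 27, 23}
process next event → 32; now {27, 23}
insert 35 → {35, 27, 23}
insert 53 → {53, 35, 27, 23}
insert 50 → {53, 50, 35, 27, 23}
process next event → 53; now {50, 35, 27, 23}
process next event → 50; now {35, 27, 23}
insert 34 → {35, 34, 27, 23}
insert 26 → {35, 34, 27, 26, 23}
process next event → 35; now {34, 27, 26, 23}
process next event → 34; now {27, 26, 23}
process next event → 27; now {26, 23}
insert 54 → {54, 26, 23}
insert 52 → {54, 52, 26, 23}
insert 43 → {54, 52, 43, 26, 23}
insert 36 → {54, 52, 43, 36, 26, 23}
insert 45 → {54, 52, 45, 43, 36, 26, 23}
process next event → 54; now {52, 45, 43, 36, 26, 23}
insert 31 → {52, 45, 43, 36, 31, 26, 23}
process next event → 52; now {45, 43, 36, 31, 26, 23}
process next event → 45; now {43, 36, 31, 26, 23}
insert 24 → {43, 36, 31, 26, 24, 23}
insert 49 → {49, 43, 36, 31, 26, 24, 23}
process next event → 49; now {43, 36, 31, 26, 24, 23}
insert 28 → {43, 36, 31, 28, 26, 24, 23}
insert 47 → {47, 43, 36, 31, 28, 26, 24, 23}
process next event → 47; now {43, 36, 31, 28, 26, 24, 23}
insert 38 → {43, 38, 36, 31, 28, 26, 24, 23}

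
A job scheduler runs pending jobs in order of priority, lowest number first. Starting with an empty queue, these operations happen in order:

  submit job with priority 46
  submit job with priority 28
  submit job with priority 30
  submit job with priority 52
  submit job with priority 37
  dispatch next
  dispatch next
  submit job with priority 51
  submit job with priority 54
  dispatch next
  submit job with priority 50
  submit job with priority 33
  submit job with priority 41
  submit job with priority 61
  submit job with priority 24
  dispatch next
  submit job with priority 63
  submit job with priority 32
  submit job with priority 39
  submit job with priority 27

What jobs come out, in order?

insert 46 → {46}
insert 28 → {28, 46}
insert 30 → {28, 30, 46}
insert 52 → {28, 30, 46, 52}
insert 37 → {28, 30, 37, 46, 52}
dispatch next → 28; now {30, 37, 46, 52}
dispatch next → 30; now {37, 46, 52}
insert 51 → {37, 46, 51, 52}
insert 54 → {37, 46, 51, 52, 54}
dispatch next → 37; now {46, 51, 52, 54}
insert 50 → {46, 50, 51, 52, 54}
insert 33 → {33, 46, 50, 51, 52, 54}
insert 41 → {33, 41, 46, 50, 51, 52, 54}
insert 61 → {33, 41, 46, 50, 51, 52, 54, 61}
insert 24 → {24, 33, 41, 46, 50, 51, 52, 54, 61}
dispatch next → 24; now {33, 41, 46, 50, 51, 52, 54, 61}
insert 63 → {33, 41, 46, 50, 51, 52, 54, 61, 63}
insert 32 → {32, 33, 41, 46, 50, 51, 52, 54, 61, 63}
insert 39 → {32, 33, 39, 41, 46, 50, 51, 52, 54, 61, 63}
insert 27 → {27, 32, 33, 39, 41, 46, 50, 51, 52, 54, 61, 63}

28, 30, 37, 24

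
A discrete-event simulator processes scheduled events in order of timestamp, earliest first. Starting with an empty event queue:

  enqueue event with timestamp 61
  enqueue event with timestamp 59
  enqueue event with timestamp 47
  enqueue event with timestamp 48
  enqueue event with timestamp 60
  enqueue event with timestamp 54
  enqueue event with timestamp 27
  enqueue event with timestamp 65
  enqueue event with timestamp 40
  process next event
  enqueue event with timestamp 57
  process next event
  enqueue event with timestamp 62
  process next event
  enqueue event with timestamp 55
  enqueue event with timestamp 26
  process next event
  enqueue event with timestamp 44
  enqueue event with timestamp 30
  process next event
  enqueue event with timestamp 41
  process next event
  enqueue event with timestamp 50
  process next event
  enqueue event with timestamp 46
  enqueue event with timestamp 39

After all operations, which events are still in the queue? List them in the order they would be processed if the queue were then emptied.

insert 61 → {61}
insert 59 → {59, 61}
insert 47 → {47, 59, 61}
insert 48 → {47, 48, 59, 61}
insert 60 → {47, 48, 59, 60, 61}
insert 54 → {47, 48, 54, 59, 60, 61}
insert 27 → {27, 47, 48, 54, 59, 60, 61}
insert 65 → {27, 47, 48, 54, 59, 60, 61, 65}
insert 40 → {27, 40, 47, 48, 54, 59, 60, 61, 65}
process next event → 27; now {40, 47, 48, 54, 59, 60, 61, 65}
insert 57 → {40, 47, 48, 54, 57, 59, 60, 61, 65}
process next event → 40; now {47, 48, 54, 57, 59, 60, 61, 65}
insert 62 → {47, 48, 54, 57, 59, 60, 61, 62, 65}
process next event → 47; now {48, 54, 57, 59, 60, 61, 62, 65}
insert 55 → {48, 54, 55, 57, 59, 60, 61, 62, 65}
insert 26 → {26, 48, 54, 55, 57, 59, 60, 61, 62, 65}
process next event → 26; now {48, 54, 55, 57, 59, 60, 61, 62, 65}
insert 44 → {44, 48, 54, 55, 57, 59, 60, 61, 62, 65}
insert 30 → {30, 44, 48, 54, 55, 57, 59, 60, 61, 62, 65}
process next event → 30; now {44, 48, 54, 55, 57, 59, 60, 61, 62, 65}
insert 41 → {41, 44, 48, 54, 55, 57, 59, 60, 61, 62, 65}
process next event → 41; now {44, 48, 54, 55, 57, 59, 60, 61, 62, 65}
insert 50 → {44, 48, 50, 54, 55, 57, 59, 60, 61, 62, 65}
process next event → 44; now {48, 50, 54, 55, 57, 59, 60, 61, 62, 65}
insert 46 → {46, 48, 50, 54, 55, 57, 59, 60, 61, 62, 65}
insert 39 → {39, 46, 48, 50, 54, 55, 57, 59, 60, 61, 62, 65}

39 → 46 → 48 → 50 → 54 → 55 → 57 → 59 → 60 → 61 → 62 → 65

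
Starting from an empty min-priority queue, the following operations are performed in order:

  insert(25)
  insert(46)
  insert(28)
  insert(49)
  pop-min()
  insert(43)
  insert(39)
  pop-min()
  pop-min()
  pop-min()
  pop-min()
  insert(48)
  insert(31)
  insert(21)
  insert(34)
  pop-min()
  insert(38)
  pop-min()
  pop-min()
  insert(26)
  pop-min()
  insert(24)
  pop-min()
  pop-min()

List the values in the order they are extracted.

insert 25 → {25}
insert 46 → {25, 46}
insert 28 → {25, 28, 46}
insert 49 → {25, 28, 46, 49}
pop-min → 25; now {28, 46, 49}
insert 43 → {28, 43, 46, 49}
insert 39 → {28, 39, 43, 46, 49}
pop-min → 28; now {39, 43, 46, 49}
pop-min → 39; now {43, 46, 49}
pop-min → 43; now {46, 49}
pop-min → 46; now {49}
insert 48 → {48, 49}
insert 31 → {31, 48, 49}
insert 21 → {21, 31, 48, 49}
insert 34 → {21, 31, 34, 48, 49}
pop-min → 21; now {31, 34, 48, 49}
insert 38 → {31, 34, 38, 48, 49}
pop-min → 31; now {34, 38, 48, 49}
pop-min → 34; now {38, 48, 49}
insert 26 → {26, 38, 48, 49}
pop-min → 26; now {38, 48, 49}
insert 24 → {24, 38, 48, 49}
pop-min → 24; now {38, 48, 49}
pop-min → 38; now {48, 49}

[25, 28, 39, 43, 46, 21, 31, 34, 26, 24, 38]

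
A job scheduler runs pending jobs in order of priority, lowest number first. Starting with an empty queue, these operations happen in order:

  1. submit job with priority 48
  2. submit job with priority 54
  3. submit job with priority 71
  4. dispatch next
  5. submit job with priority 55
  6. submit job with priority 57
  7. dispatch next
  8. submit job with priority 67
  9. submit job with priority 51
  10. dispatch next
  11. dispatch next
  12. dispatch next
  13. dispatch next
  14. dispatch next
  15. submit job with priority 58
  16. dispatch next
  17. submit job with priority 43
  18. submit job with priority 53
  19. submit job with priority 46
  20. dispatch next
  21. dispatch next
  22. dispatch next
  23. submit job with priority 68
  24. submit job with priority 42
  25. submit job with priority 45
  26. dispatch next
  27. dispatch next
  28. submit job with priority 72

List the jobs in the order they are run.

48, 54, 51, 55, 57, 67, 71, 58, 43, 46, 53, 42, 45

insert 48 → {48}
insert 54 → {48, 54}
insert 71 → {48, 54, 71}
dispatch next → 48; now {54, 71}
insert 55 → {54, 55, 71}
insert 57 → {54, 55, 57, 71}
dispatch next → 54; now {55, 57, 71}
insert 67 → {55, 57, 67, 71}
insert 51 → {51, 55, 57, 67, 71}
dispatch next → 51; now {55, 57, 67, 71}
dispatch next → 55; now {57, 67, 71}
dispatch next → 57; now {67, 71}
dispatch next → 67; now {71}
dispatch next → 71; now {}
insert 58 → {58}
dispatch next → 58; now {}
insert 43 → {43}
insert 53 → {43, 53}
insert 46 → {43, 46, 53}
dispatch next → 43; now {46, 53}
dispatch next → 46; now {53}
dispatch next → 53; now {}
insert 68 → {68}
insert 42 → {42, 68}
insert 45 → {42, 45, 68}
dispatch next → 42; now {45, 68}
dispatch next → 45; now {68}
insert 72 → {68, 72}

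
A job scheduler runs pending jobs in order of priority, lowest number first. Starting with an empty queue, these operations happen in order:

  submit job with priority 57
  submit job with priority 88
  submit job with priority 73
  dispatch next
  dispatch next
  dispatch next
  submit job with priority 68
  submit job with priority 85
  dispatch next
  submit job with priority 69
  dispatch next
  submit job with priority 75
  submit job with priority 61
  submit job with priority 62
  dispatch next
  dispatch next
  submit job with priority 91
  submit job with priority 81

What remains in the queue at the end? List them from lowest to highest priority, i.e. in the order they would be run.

[75, 81, 85, 91]

insert 57 → {57}
insert 88 → {57, 88}
insert 73 → {57, 73, 88}
dispatch next → 57; now {73, 88}
dispatch next → 73; now {88}
dispatch next → 88; now {}
insert 68 → {68}
insert 85 → {68, 85}
dispatch next → 68; now {85}
insert 69 → {69, 85}
dispatch next → 69; now {85}
insert 75 → {75, 85}
insert 61 → {61, 75, 85}
insert 62 → {61, 62, 75, 85}
dispatch next → 61; now {62, 75, 85}
dispatch next → 62; now {75, 85}
insert 91 → {75, 85, 91}
insert 81 → {75, 81, 85, 91}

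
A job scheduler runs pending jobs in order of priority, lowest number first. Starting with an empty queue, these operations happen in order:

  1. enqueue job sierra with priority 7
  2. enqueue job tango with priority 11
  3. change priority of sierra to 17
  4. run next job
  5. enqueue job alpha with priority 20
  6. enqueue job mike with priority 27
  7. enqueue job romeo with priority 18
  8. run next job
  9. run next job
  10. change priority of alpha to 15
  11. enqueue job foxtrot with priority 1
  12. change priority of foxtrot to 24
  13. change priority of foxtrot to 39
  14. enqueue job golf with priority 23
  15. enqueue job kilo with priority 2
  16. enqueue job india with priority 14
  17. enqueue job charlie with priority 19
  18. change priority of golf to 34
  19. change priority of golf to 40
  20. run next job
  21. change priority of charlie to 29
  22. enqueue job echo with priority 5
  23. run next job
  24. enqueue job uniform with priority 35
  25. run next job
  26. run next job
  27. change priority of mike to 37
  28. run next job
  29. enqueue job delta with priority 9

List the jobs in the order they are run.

add sierra (priority 7) → {sierra:7}
add tango (priority 11) → {sierra:7, tango:11}
update sierra to priority 17 → {tango:11, sierra:17}
run next job → tango; now {sierra:17}
add alpha (priority 20) → {sierra:17, alpha:20}
add mike (priority 27) → {sierra:17, alpha:20, mike:27}
add romeo (priority 18) → {sierra:17, romeo:18, alpha:20, mike:27}
run next job → sierra; now {romeo:18, alpha:20, mike:27}
run next job → romeo; now {alpha:20, mike:27}
update alpha to priority 15 → {alpha:15, mike:27}
add foxtrot (priority 1) → {foxtrot:1, alpha:15, mike:27}
update foxtrot to priority 24 → {alpha:15, foxtrot:24, mike:27}
update foxtrot to priority 39 → {alpha:15, mike:27, foxtrot:39}
add golf (priority 23) → {alpha:15, golf:23, mike:27, foxtrot:39}
add kilo (priority 2) → {kilo:2, alpha:15, golf:23, mike:27, foxtrot:39}
add india (priority 14) → {kilo:2, india:14, alpha:15, golf:23, mike:27, foxtrot:39}
add charlie (priority 19) → {kilo:2, india:14, alpha:15, charlie:19, golf:23, mike:27, foxtrot:39}
update golf to priority 34 → {kilo:2, india:14, alpha:15, charlie:19, mike:27, golf:34, foxtrot:39}
update golf to priority 40 → {kilo:2, india:14, alpha:15, charlie:19, mike:27, foxtrot:39, golf:40}
run next job → kilo; now {india:14, alpha:15, charlie:19, mike:27, foxtrot:39, golf:40}
update charlie to priority 29 → {india:14, alpha:15, mike:27, charlie:29, foxtrot:39, golf:40}
add echo (priority 5) → {echo:5, india:14, alpha:15, mike:27, charlie:29, foxtrot:39, golf:40}
run next job → echo; now {india:14, alpha:15, mike:27, charlie:29, foxtrot:39, golf:40}
add uniform (priority 35) → {india:14, alpha:15, mike:27, charlie:29, uniform:35, foxtrot:39, golf:40}
run next job → india; now {alpha:15, mike:27, charlie:29, uniform:35, foxtrot:39, golf:40}
run next job → alpha; now {mike:27, charlie:29, uniform:35, foxtrot:39, golf:40}
update mike to priority 37 → {charlie:29, uniform:35, mike:37, foxtrot:39, golf:40}
run next job → charlie; now {uniform:35, mike:37, foxtrot:39, golf:40}
add delta (priority 9) → {delta:9, uniform:35, mike:37, foxtrot:39, golf:40}

[tango, sierra, romeo, kilo, echo, india, alpha, charlie]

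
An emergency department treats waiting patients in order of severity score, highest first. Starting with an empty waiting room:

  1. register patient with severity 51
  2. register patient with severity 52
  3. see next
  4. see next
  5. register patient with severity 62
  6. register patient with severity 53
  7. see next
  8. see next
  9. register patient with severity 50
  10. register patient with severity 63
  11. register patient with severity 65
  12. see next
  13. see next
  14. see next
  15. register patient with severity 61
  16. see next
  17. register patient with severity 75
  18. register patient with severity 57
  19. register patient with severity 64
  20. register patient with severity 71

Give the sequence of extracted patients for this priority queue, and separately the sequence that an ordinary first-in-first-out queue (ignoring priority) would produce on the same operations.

priority queue: [52, 51, 62, 53, 65, 63, 50, 61]; FIFO queue: 51 → 52 → 62 → 53 → 50 → 63 → 65 → 61

insert 51 → {51}
insert 52 → {52, 51}
see next → 52; now {51}
see next → 51; now {}
insert 62 → {62}
insert 53 → {62, 53}
see next → 62; now {53}
see next → 53; now {}
insert 50 → {50}
insert 63 → {63, 50}
insert 65 → {65, 63, 50}
see next → 65; now {63, 50}
see next → 63; now {50}
see next → 50; now {}
insert 61 → {61}
see next → 61; now {}
insert 75 → {75}
insert 57 → {75, 57}
insert 64 → {75, 64, 57}
insert 71 → {75, 71, 64, 57}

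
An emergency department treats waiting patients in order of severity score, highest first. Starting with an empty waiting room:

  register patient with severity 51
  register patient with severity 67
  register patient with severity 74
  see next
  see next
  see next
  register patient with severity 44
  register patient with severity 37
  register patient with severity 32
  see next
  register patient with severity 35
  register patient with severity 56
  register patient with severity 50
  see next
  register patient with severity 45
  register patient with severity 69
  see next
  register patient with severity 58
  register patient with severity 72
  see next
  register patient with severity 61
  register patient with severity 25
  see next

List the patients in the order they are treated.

[74, 67, 51, 44, 56, 69, 72, 61]

insert 51 → {51}
insert 67 → {67, 51}
insert 74 → {74, 67, 51}
see next → 74; now {67, 51}
see next → 67; now {51}
see next → 51; now {}
insert 44 → {44}
insert 37 → {44, 37}
insert 32 → {44, 37, 32}
see next → 44; now {37, 32}
insert 35 → {37, 35, 32}
insert 56 → {56, 37, 35, 32}
insert 50 → {56, 50, 37, 35, 32}
see next → 56; now {50, 37, 35, 32}
insert 45 → {50, 45, 37, 35, 32}
insert 69 → {69, 50, 45, 37, 35, 32}
see next → 69; now {50, 45, 37, 35, 32}
insert 58 → {58, 50, 45, 37, 35, 32}
insert 72 → {72, 58, 50, 45, 37, 35, 32}
see next → 72; now {58, 50, 45, 37, 35, 32}
insert 61 → {61, 58, 50, 45, 37, 35, 32}
insert 25 → {61, 58, 50, 45, 37, 35, 32, 25}
see next → 61; now {58, 50, 45, 37, 35, 32, 25}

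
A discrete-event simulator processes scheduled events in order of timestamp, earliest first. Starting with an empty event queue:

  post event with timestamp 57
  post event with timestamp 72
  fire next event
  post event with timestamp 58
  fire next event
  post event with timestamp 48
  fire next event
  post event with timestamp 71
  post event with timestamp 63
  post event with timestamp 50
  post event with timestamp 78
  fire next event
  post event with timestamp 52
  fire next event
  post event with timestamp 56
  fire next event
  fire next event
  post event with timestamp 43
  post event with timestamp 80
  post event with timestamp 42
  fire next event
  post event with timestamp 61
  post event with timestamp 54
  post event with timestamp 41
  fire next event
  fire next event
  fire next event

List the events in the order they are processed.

[57, 58, 48, 50, 52, 56, 63, 42, 41, 43, 54]

insert 57 → {57}
insert 72 → {57, 72}
fire next event → 57; now {72}
insert 58 → {58, 72}
fire next event → 58; now {72}
insert 48 → {48, 72}
fire next event → 48; now {72}
insert 71 → {71, 72}
insert 63 → {63, 71, 72}
insert 50 → {50, 63, 71, 72}
insert 78 → {50, 63, 71, 72, 78}
fire next event → 50; now {63, 71, 72, 78}
insert 52 → {52, 63, 71, 72, 78}
fire next event → 52; now {63, 71, 72, 78}
insert 56 → {56, 63, 71, 72, 78}
fire next event → 56; now {63, 71, 72, 78}
fire next event → 63; now {71, 72, 78}
insert 43 → {43, 71, 72, 78}
insert 80 → {43, 71, 72, 78, 80}
insert 42 → {42, 43, 71, 72, 78, 80}
fire next event → 42; now {43, 71, 72, 78, 80}
insert 61 → {43, 61, 71, 72, 78, 80}
insert 54 → {43, 54, 61, 71, 72, 78, 80}
insert 41 → {41, 43, 54, 61, 71, 72, 78, 80}
fire next event → 41; now {43, 54, 61, 71, 72, 78, 80}
fire next event → 43; now {54, 61, 71, 72, 78, 80}
fire next event → 54; now {61, 71, 72, 78, 80}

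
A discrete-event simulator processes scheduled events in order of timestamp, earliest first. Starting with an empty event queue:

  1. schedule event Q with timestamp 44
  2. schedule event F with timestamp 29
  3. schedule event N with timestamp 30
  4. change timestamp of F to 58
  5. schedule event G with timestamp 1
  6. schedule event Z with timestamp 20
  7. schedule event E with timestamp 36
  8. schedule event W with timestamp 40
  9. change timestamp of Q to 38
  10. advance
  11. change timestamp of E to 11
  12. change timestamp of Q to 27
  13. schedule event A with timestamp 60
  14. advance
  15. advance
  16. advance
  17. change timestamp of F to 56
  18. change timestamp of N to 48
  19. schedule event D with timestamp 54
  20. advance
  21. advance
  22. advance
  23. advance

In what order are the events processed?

add Q (timestamp 44) → {Q:44}
add F (timestamp 29) → {F:29, Q:44}
add N (timestamp 30) → {F:29, N:30, Q:44}
update F to timestamp 58 → {N:30, Q:44, F:58}
add G (timestamp 1) → {G:1, N:30, Q:44, F:58}
add Z (timestamp 20) → {G:1, Z:20, N:30, Q:44, F:58}
add E (timestamp 36) → {G:1, Z:20, N:30, E:36, Q:44, F:58}
add W (timestamp 40) → {G:1, Z:20, N:30, E:36, W:40, Q:44, F:58}
update Q to timestamp 38 → {G:1, Z:20, N:30, E:36, Q:38, W:40, F:58}
advance → G; now {Z:20, N:30, E:36, Q:38, W:40, F:58}
update E to timestamp 11 → {E:11, Z:20, N:30, Q:38, W:40, F:58}
update Q to timestamp 27 → {E:11, Z:20, Q:27, N:30, W:40, F:58}
add A (timestamp 60) → {E:11, Z:20, Q:27, N:30, W:40, F:58, A:60}
advance → E; now {Z:20, Q:27, N:30, W:40, F:58, A:60}
advance → Z; now {Q:27, N:30, W:40, F:58, A:60}
advance → Q; now {N:30, W:40, F:58, A:60}
update F to timestamp 56 → {N:30, W:40, F:56, A:60}
update N to timestamp 48 → {W:40, N:48, F:56, A:60}
add D (timestamp 54) → {W:40, N:48, D:54, F:56, A:60}
advance → W; now {N:48, D:54, F:56, A:60}
advance → N; now {D:54, F:56, A:60}
advance → D; now {F:56, A:60}
advance → F; now {A:60}

G → E → Z → Q → W → N → D → F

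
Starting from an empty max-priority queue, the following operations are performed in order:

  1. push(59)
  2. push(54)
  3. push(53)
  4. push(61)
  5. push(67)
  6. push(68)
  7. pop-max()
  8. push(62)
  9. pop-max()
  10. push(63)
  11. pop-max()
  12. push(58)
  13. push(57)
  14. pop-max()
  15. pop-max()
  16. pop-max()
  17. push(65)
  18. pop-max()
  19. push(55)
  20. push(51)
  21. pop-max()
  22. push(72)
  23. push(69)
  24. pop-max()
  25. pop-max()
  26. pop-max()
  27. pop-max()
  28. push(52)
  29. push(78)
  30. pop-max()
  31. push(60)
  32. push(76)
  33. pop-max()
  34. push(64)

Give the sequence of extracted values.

insert 59 → {59}
insert 54 → {59, 54}
insert 53 → {59, 54, 53}
insert 61 → {61, 59, 54, 53}
insert 67 → {67, 61, 59, 54, 53}
insert 68 → {68, 67, 61, 59, 54, 53}
pop-max → 68; now {67, 61, 59, 54, 53}
insert 62 → {67, 62, 61, 59, 54, 53}
pop-max → 67; now {62, 61, 59, 54, 53}
insert 63 → {63, 62, 61, 59, 54, 53}
pop-max → 63; now {62, 61, 59, 54, 53}
insert 58 → {62, 61, 59, 58, 54, 53}
insert 57 → {62, 61, 59, 58, 57, 54, 53}
pop-max → 62; now {61, 59, 58, 57, 54, 53}
pop-max → 61; now {59, 58, 57, 54, 53}
pop-max → 59; now {58, 57, 54, 53}
insert 65 → {65, 58, 57, 54, 53}
pop-max → 65; now {58, 57, 54, 53}
insert 55 → {58, 57, 55, 54, 53}
insert 51 → {58, 57, 55, 54, 53, 51}
pop-max → 58; now {57, 55, 54, 53, 51}
insert 72 → {72, 57, 55, 54, 53, 51}
insert 69 → {72, 69, 57, 55, 54, 53, 51}
pop-max → 72; now {69, 57, 55, 54, 53, 51}
pop-max → 69; now {57, 55, 54, 53, 51}
pop-max → 57; now {55, 54, 53, 51}
pop-max → 55; now {54, 53, 51}
insert 52 → {54, 53, 52, 51}
insert 78 → {78, 54, 53, 52, 51}
pop-max → 78; now {54, 53, 52, 51}
insert 60 → {60, 54, 53, 52, 51}
insert 76 → {76, 60, 54, 53, 52, 51}
pop-max → 76; now {60, 54, 53, 52, 51}
insert 64 → {64, 60, 54, 53, 52, 51}

68 → 67 → 63 → 62 → 61 → 59 → 65 → 58 → 72 → 69 → 57 → 55 → 78 → 76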